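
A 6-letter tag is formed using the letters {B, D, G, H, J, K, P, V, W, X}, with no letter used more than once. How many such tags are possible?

Choose and order 6 of the 10 symbols: the first letter has 10 options, the next 9, and so on down to 5.
10 × 9 × 8 × 7 × 6 × 5 = 151200.

151200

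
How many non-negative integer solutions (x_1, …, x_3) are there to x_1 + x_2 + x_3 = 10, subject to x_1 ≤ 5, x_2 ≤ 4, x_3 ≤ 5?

Ignoring the caps, the number of non-negative solutions to x_1+…+x_3 = 10 is C(12,2) = 66.
Subtract solutions that violate a single cap (substitute x_i' = x_i − (cap_i+1)): x_1 ≥ 6 gives C(6,2) = 15; x_2 ≥ 5 gives C(7,2) = 21; x_3 ≥ 6 gives C(6,2) = 15. Together 51.
No two caps can be exceeded simultaneously, so the pair terms are all 0.
By inclusion–exclusion the count is 66 − 51 + 0 = 15.

15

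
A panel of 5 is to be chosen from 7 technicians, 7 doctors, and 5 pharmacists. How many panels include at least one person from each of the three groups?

With no constraint there are C(19,5) = 11628 possible selections.
Selections missing a whole group: no technicians → C(12,5) = 792; no doctors → C(12,5) = 792; no pharmacists → C(14,5) = 2002.
Add back selections omitting two groups (i.e. drawn from a single group): C(7,5) + C(7,5) + C(5,5) = 43.
By inclusion–exclusion: 11628 − 3586 + 43 = 8085.

8085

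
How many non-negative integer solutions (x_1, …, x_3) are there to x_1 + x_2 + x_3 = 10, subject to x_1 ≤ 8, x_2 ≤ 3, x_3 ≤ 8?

By stars and bars, unrestricted non-negative solutions to x_1+…+x_3 = 10 number C(10+2,2) = 66.
Subtract solutions that violate a single cap (substitute x_i' = x_i − (cap_i+1)): x_1 ≥ 9 gives C(3,2) = 3; x_2 ≥ 4 gives C(8,2) = 28; x_3 ≥ 9 gives C(3,2) = 3. Together 34.
No two caps can be exceeded simultaneously, so the pair terms are all 0.
By inclusion–exclusion the count is 66 − 34 + 0 = 32.

32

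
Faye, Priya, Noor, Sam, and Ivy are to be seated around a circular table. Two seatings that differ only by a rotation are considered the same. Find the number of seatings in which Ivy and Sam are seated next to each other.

12

Treat {Ivy, Sam} as one unit (2 internal orders) and seat the resulting 4 units around the table: (3)! circular arrangements.
So 2 × (3)! = 2 × 6 = 12.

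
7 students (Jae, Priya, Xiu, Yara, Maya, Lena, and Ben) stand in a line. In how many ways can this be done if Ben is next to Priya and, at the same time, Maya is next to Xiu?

Treat {Ben,Priya} as one block (2 orders) and {Maya,Xiu} as another (2 orders).
That leaves 5 units to arrange: 2 × 2 × 5! = 4 × 120 = 480.

480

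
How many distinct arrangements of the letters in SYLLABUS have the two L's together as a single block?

2520

Treat the 2 copies of L as a single block. The multiset to arrange is then {LL, A, B, S, S, U, Y}, 7 items in all.
That gives (7)!/(2!) = 2520 arrangements.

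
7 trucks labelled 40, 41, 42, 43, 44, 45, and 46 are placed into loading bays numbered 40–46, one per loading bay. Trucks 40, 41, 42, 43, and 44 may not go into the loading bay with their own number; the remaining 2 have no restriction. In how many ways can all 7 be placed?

2428

Let Aᵢ (for 40 ≤ i ≤ 44) be the placements that put truck i in its forbidden loading bay. Any j of these fix j positions, leaving (7−j)! ways to fill the rest, and there are C(5,j) ways to pick which j.
By inclusion–exclusion, the number of valid placements is Σ_{j=0}^{5} (−1)^j C(5,j)·(7−j)!.
Computing: 5040 − 3600 + 1200 − 240 + 30 − 2 = 2428.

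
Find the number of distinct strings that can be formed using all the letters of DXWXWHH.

Letter multiplicities in DXWXWHH: D×1, H×2, W×2, X×2.
Dividing 7! = 5040 by 2!·2!·2! = 8 for the repeated letters gives 630.

630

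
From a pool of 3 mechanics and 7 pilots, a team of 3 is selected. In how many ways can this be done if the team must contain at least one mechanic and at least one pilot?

Total 3-person selections from all 10: C(10,3) = 120.
Subtract selections that omit an entire group: no mechanics → C(7,3) = 35; no pilots → C(3,3) = 1.
Both groups omitted at once is impossible, so 120 − 36 = 84.

84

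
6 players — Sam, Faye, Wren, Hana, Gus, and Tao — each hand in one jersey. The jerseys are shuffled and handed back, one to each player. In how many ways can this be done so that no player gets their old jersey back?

265

This is the derangement count D_6: permutations of 6 items with no fixed point.
By inclusion–exclusion this is Σ_{j=0}^{6} (−1)^j C(6,j)·(6−j)!.
Computing: 720 − 720 + 360 − 120 + 30 − 6 + 1 = 265.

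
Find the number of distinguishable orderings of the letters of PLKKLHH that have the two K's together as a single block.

180

Treat the 2 copies of K as a single block. The multiset to arrange is then {KK, H, H, L, L, P}, 6 items in all.
That gives (6)!/(2!·2!) = 180 arrangements.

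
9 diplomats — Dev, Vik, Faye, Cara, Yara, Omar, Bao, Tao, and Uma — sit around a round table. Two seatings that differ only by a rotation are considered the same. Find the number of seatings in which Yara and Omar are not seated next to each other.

All circular seatings of 9 people number (8)! = 40320.
Seatings with Yara beside Omar: treat them as a block with 2 internal orders, giving 2 × (7)! = 10080.
Subtracting, 40320 − 10080 = 30240.

30240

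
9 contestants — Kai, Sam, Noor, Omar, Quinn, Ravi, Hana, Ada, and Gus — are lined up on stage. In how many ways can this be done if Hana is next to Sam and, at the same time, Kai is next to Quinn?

20160

Treat {Hana,Sam} as one block (2 orders) and {Kai,Quinn} as another (2 orders).
That leaves 7 units to arrange: 2 × 2 × 7! = 4 × 5040 = 20160.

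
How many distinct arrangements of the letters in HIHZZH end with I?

Fix I in the last position and arrange the remaining 5 letters.
Those 5 letters have H appearing 3 times and Z appearing twice, giving (5)!/(3!·2!) = 10.

10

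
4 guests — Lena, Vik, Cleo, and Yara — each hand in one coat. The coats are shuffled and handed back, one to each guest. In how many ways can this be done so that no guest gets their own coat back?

9

Count assignments avoiding every fixed point. For any j of the 4 guests fixed to their own coat, the other 4−j can be arranged in (4−j)! ways.
By inclusion–exclusion this is Σ_{j=0}^{4} (−1)^j C(4,j)·(4−j)!.
Computing: 24 − 24 + 12 − 4 + 1 = 9.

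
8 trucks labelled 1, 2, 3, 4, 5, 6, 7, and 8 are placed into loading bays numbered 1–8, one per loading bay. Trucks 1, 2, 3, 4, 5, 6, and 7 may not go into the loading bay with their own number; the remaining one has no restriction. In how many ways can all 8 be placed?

16687

Let Aᵢ (for 1 ≤ i ≤ 7) be the placements that put truck i in its forbidden loading bay. Any j of these fix j positions, leaving (8−j)! ways to fill the rest, and there are C(7,j) ways to pick which j.
By inclusion–exclusion, the number of valid placements is Σ_{j=0}^{7} (−1)^j C(7,j)·(8−j)!.
Computing: 40320 − 35280 + 15120 − 4200 + 840 − 126 + 14 − 1 = 16687.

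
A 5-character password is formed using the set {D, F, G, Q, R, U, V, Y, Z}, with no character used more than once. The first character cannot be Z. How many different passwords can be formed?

The first character has 9−1 = 8 choices (anything except Z).
The remaining 4 characters are filled from the other 8 symbols without repetition: 8 × 7 × 6 × 5 = 1680.
Total: 8 × 1680 = 13440.

13440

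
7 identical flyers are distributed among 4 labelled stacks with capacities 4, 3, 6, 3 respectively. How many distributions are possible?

69

By stars and bars, unrestricted non-negative solutions to x_1+…+x_4 = 7 number C(7+3,3) = 120.
Subtract solutions that violate a single cap (substitute x_i' = x_i − (cap_i+1)): x_1 ≥ 5 gives C(5,3) = 10; x_2 ≥ 4 gives C(6,3) = 20; x_3 ≥ 7 gives C(3,3) = 1; x_4 ≥ 4 gives C(6,3) = 20. Together 51.
No two caps can be exceeded simultaneously, so the pair terms are all 0.
By inclusion–exclusion the count is 120 − 51 + 0 = 69.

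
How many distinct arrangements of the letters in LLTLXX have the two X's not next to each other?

Total arrangements of LLTLXX: 6!/(3!·2!) = 60.
Arrangements with the X's together: treat XX as one letter, giving (5)!/(3!) = 20.
Subtracting, 60 − 20 = 40 arrangements keep the X's apart.

40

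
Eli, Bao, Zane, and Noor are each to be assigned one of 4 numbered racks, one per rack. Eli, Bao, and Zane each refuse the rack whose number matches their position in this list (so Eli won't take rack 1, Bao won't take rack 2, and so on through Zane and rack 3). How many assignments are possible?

Let Aᵢ (for i ∈ {1, 2, 3}) be the placements that put person i in their forbidden rack. Any j of these fix j positions, leaving (4−j)! ways to fill the rest, and there are C(3,j) ways to pick which j.
By inclusion–exclusion, the number of valid placements is Σ_{j=0}^{3} (−1)^j C(3,j)·(4−j)!.
Computing: 24 − 18 + 6 − 1 = 11.

11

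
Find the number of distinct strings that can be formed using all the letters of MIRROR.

Letter multiplicities in MIRROR: I×1, M×1, O×1, R×3.
Dividing 6! = 720 by 3! = 6 for the repeated letters gives 120.

120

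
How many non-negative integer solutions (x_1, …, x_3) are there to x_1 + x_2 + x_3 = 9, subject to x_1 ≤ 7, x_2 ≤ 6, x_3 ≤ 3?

25

Without the upper bounds there are C(11,2) = 55 ways to split 9 among 3 variables.
Subtract solutions that violate a single cap (substitute x_i' = x_i − (cap_i+1)): x_1 ≥ 8 gives C(3,2) = 3; x_2 ≥ 7 gives C(4,2) = 6; x_3 ≥ 4 gives C(7,2) = 21. Together 30.
No two caps can be exceeded simultaneously, so the pair terms are all 0.
By inclusion–exclusion the count is 55 − 30 + 0 = 25.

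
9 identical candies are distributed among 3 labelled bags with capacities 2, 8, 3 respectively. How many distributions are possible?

11

Ignoring the caps, the number of non-negative solutions to x_1+…+x_3 = 9 is C(11,2) = 55.
Subtract solutions that violate a single cap (substitute x_i' = x_i − (cap_i+1)): x_1 ≥ 3 gives C(8,2) = 28; x_2 ≥ 9 gives C(2,2) = 1; x_3 ≥ 4 gives C(7,2) = 21. Together 50.
Add back pairs where two caps are both exceeded: 0 + 6 + 0 = 6.
By inclusion–exclusion the count is 55 − 50 + 6 = 11.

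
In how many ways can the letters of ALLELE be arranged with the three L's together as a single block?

12

Treat the 3 copies of L as a single block. The multiset to arrange is then {LLL, A, E, E}, 4 items in all.
That gives (4)!/(2!) = 12 arrangements.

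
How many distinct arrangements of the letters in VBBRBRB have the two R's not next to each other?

There are 7!/(4!·2!) = 105 arrangements of VBBRBRB in total.
If the two R's are adjacent, glue them into one block, leaving 6 items to arrange: (6)!/(4!) = 30 ways.
Hence 105 − 30 = 75.

75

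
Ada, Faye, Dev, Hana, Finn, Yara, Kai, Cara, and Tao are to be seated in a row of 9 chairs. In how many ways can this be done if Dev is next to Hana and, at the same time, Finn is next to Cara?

Treat {Dev,Hana} as one block (2 orders) and {Finn,Cara} as another (2 orders).
That leaves 7 units to arrange: 2 × 2 × 7! = 4 × 5040 = 20160.

20160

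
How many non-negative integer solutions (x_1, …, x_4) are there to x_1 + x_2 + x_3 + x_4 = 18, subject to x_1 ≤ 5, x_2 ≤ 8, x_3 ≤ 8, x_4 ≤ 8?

278

Without the upper bounds there are C(21,3) = 1330 ways to split 18 among 4 variables.
Subtract solutions that violate a single cap (substitute x_i' = x_i − (cap_i+1)): x_1 ≥ 6 gives C(15,3) = 455; x_2 ≥ 9 gives C(12,3) = 220; x_3 ≥ 9 gives C(12,3) = 220; x_4 ≥ 9 gives C(12,3) = 220. Together 1115.
Add back pairs where two caps are both exceeded: 20 + 20 + 20 + 1 + 1 + 1 = 63.
By inclusion–exclusion the count is 1330 − 1115 + 63 = 278.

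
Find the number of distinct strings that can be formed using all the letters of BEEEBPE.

105

The 7 letters of BEEEBPE have repeats: B appearing twice and E appearing 4 times.
So there are 7! / (4!·2!) = 105 distinguishable arrangements.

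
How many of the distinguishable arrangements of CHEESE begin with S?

Fix S in the first position and arrange the remaining 5 letters.
Those 5 letters have E appearing 3 times, giving (5)!/(3!) = 20.

20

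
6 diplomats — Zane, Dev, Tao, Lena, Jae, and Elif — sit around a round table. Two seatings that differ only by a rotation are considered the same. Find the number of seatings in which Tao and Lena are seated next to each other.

48

Treat {Tao, Lena} as one unit (2 internal orders) and seat the resulting 5 units around the table: (4)! circular arrangements.
So 2 × (4)! = 2 × 24 = 48.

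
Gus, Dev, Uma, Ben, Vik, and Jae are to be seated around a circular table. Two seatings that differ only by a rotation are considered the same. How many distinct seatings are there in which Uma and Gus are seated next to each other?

Treat {Uma, Gus} as one unit (2 internal orders) and seat the resulting 5 units around the table: (4)! circular arrangements.
So 2 × (4)! = 2 × 24 = 48.

48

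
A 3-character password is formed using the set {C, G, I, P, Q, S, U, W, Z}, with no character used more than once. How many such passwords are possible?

With no repetition, fill the 3 characters in order: 9 choices, then 8, down to 7.
That product is 9 × 8 × 7 = 504.

504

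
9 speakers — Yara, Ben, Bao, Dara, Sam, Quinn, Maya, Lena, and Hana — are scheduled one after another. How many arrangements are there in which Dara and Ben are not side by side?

There are 9! = 362880 arrangements in all. If Dara and Ben are adjacent, merging them into one block gives 2·(8)! = 80640 arrangements.
Complementary counting: 362880 − 80640 = 282240.

282240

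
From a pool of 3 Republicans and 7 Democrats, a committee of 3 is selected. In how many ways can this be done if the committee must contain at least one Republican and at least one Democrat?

Unrestricted: C(10,3) = 120 ways to pick any 3 of the 10.
Selections missing a whole group: no Republicans → C(7,3) = 35; no Democrats → C(3,3) = 1.
Both groups omitted at once is impossible, so 120 − 36 = 84.

84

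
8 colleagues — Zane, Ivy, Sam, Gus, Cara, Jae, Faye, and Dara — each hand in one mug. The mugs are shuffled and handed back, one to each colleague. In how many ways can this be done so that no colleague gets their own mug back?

This is the derangement count D_8: permutations of 8 items with no fixed point.
By inclusion–exclusion this is Σ_{j=0}^{8} (−1)^j C(8,j)·(8−j)!.
Computing: 40320 − 40320 + 20160 − 6720 + 1680 − 336 + 56 − 8 + 1 = 14833.

14833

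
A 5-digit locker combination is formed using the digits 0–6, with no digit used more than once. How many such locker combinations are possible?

Choose and order 5 of the 7 symbols: the first digit has 7 options, the next 6, and so on down to 3.
7 × 6 × 5 × 4 × 3 = 2520.

2520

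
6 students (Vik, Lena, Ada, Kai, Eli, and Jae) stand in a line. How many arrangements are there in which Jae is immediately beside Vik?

240

Place the 4 others and the Jae-Vik pair as 5 objects in a line; the pair has 2 internal arrangements.
That gives 2 × 5! = 2 × 120 = 240.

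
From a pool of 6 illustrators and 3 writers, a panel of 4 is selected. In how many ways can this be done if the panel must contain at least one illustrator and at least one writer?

Total 4-person selections from all 9: C(9,4) = 126.
Subtract selections that omit an entire group: no illustrators → C(3,4) = 0; no writers → C(6,4) = 15.
Both groups omitted at once is impossible, so 126 − 15 = 111.

111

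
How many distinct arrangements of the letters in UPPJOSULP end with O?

3360

Fix O in the last position and arrange the remaining 8 letters.
Those 8 letters have P appearing 3 times and U appearing twice, giving (8)!/(3!·2!) = 3360.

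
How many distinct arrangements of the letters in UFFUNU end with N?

With the last slot taken by N, it remains to arrange the other 5 letters (UFFUU).
Those 5 letters have F appearing twice and U appearing 3 times, giving (5)!/(3!·2!) = 10.

10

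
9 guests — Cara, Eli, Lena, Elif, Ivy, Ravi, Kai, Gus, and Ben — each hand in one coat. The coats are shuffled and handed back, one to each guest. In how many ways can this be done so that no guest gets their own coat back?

Count assignments avoiding every fixed point. For any j of the 9 guests fixed to their own coat, the other 9−j can be arranged in (9−j)! ways.
By inclusion–exclusion this is Σ_{j=0}^{9} (−1)^j C(9,j)·(9−j)!.
Computing: 362880 − 362880 + 181440 − 60480 + 15120 − 3024 + 504 − 72 + 9 − 1 = 133496.

133496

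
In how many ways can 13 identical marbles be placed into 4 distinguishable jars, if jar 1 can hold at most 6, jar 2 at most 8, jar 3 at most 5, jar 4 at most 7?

266

Ignoring the caps, the number of non-negative solutions to x_1+…+x_4 = 13 is C(16,3) = 560.
Subtract solutions that violate a single cap (substitute x_i' = x_i − (cap_i+1)): x_1 ≥ 7 gives C(9,3) = 84; x_2 ≥ 9 gives C(7,3) = 35; x_3 ≥ 6 gives C(10,3) = 120; x_4 ≥ 8 gives C(8,3) = 56. Together 295.
Add back pairs where two caps are both exceeded: 0 + 1 + 0 + 0 + 0 + 0 = 1.
By inclusion–exclusion the count is 560 − 295 + 1 = 266.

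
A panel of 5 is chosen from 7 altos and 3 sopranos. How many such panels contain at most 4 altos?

Split by how many altos are chosen (0 through 4).
Sum: C(7,0)·C(3,5) + C(7,1)·C(3,4) + C(7,2)·C(3,3) + C(7,3)·C(3,2) + C(7,4)·C(3,1) = 0 + 0 + 21 + 105 + 105 = 231.

231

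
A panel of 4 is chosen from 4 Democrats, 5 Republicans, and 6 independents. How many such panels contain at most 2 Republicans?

1260

Split by how many Republicans are chosen (0 through 2).
Sum: C(5,0)·C(10,4) + C(5,1)·C(10,3) + C(5,2)·C(10,2) = 210 + 600 + 450 = 1260.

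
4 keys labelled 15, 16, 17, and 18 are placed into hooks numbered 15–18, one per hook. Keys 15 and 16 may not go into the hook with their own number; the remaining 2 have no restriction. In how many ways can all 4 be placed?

14

Let Aᵢ (for i ∈ {15, 16}) be the placements that put key i in its forbidden hook. Any j of these fix j positions, leaving (4−j)! ways to fill the rest, and there are C(2,j) ways to pick which j.
By inclusion–exclusion, the number of valid placements is Σ_{j=0}^{2} (−1)^j C(2,j)·(4−j)!.
Computing: 24 − 12 + 2 = 14.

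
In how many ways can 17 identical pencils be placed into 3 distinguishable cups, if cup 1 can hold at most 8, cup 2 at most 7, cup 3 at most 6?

15

By stars and bars, unrestricted non-negative solutions to x_1+…+x_3 = 17 number C(17+2,2) = 171.
Subtract solutions that violate a single cap (substitute x_i' = x_i − (cap_i+1)): x_1 ≥ 9 gives C(10,2) = 45; x_2 ≥ 8 gives C(11,2) = 55; x_3 ≥ 7 gives C(12,2) = 66. Together 166.
Add back pairs where two caps are both exceeded: 1 + 3 + 6 = 10.
By inclusion–exclusion the count is 171 − 166 + 10 = 15.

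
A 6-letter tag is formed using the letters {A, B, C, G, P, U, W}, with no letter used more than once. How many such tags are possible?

5040

This is a permutation of 6 out of 7: P(7,6) = 7!/1!.
That product is 7 × 6 × 5 × 4 × 3 × 2 = 5040.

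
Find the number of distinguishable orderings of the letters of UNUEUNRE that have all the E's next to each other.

Treat the 2 copies of E as a single block. The multiset to arrange is then {EE, N, N, R, U, U, U}, 7 items in all.
That gives (7)!/(3!·2!) = 420 arrangements.

420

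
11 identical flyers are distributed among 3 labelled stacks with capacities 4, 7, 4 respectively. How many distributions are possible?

Ignoring the caps, the number of non-negative solutions to x_1+…+x_3 = 11 is C(13,2) = 78.
Subtract solutions that violate a single cap (substitute x_i' = x_i − (cap_i+1)): x_1 ≥ 5 gives C(8,2) = 28; x_2 ≥ 8 gives C(5,2) = 10; x_3 ≥ 5 gives C(8,2) = 28. Together 66.
Add back pairs where two caps are both exceeded: 0 + 3 + 0 = 3.
By inclusion–exclusion the count is 78 − 66 + 3 = 15.

15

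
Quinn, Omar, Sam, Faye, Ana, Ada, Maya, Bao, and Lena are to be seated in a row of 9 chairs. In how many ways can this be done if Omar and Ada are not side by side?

282240

There are 9! = 362880 arrangements in all. If Omar and Ada are adjacent, merging them into one block gives 2·(8)! = 80640 arrangements.
Complementary counting: 362880 − 80640 = 282240.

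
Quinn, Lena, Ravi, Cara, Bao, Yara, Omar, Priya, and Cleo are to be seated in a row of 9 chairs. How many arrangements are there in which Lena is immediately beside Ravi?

Treat {Lena, Ravi} as a single unit. There are 8 units to order, and the pair itself can be ordered 2 ways.
So the count is 2·(8)! = 80640.

80640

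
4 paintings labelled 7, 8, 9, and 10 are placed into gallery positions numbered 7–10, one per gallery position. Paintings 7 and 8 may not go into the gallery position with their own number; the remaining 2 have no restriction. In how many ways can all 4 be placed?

14

Let Aᵢ (for i ∈ {7, 8}) be the placements that put painting i in its forbidden gallery position. Any j of these fix j positions, leaving (4−j)! ways to fill the rest, and there are C(2,j) ways to pick which j.
By inclusion–exclusion, the number of valid placements is Σ_{j=0}^{2} (−1)^j C(2,j)·(4−j)!.
Computing: 24 − 12 + 2 = 14.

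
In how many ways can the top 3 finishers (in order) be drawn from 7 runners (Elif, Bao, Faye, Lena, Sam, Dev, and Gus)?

210

This is an ordered selection of 3 from 7: P(7,3).
That gives 7 × 6 × 5 = 210.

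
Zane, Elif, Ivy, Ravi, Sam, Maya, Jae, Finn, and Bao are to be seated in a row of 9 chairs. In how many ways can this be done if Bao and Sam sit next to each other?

Treat {Bao, Sam} as a single unit. There are 8 units to order, and the pair itself can be ordered 2 ways.
That gives 2 × 8! = 2 × 40320 = 80640.

80640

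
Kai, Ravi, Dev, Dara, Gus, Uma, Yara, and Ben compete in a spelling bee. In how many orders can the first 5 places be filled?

6720

This is an ordered selection of 5 from 8: P(8,5).
That gives 8 × 7 × 6 × 5 × 4 = 6720.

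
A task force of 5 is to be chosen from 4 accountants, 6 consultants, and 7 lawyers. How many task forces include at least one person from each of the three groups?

Total 5-person selections from all 17: C(17,5) = 6188.
Subtract selections that omit an entire group: no accountants → C(13,5) = 1287; no consultants → C(11,5) = 462; no lawyers → C(10,5) = 252.
Add back selections omitting two groups (i.e. drawn from a single group): C(4,5) + C(6,5) + C(7,5) = 27.
By inclusion–exclusion: 6188 − 2001 + 27 = 4214.

4214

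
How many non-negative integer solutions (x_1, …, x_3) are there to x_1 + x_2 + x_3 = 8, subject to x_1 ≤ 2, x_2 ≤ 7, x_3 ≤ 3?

11

By stars and bars, unrestricted non-negative solutions to x_1+…+x_3 = 8 number C(8+2,2) = 45.
Subtract solutions that violate a single cap (substitute x_i' = x_i − (cap_i+1)): x_1 ≥ 3 gives C(7,2) = 21; x_2 ≥ 8 gives C(2,2) = 1; x_3 ≥ 4 gives C(6,2) = 15. Together 37.
Add back pairs where two caps are both exceeded: 0 + 3 + 0 = 3.
By inclusion–exclusion the count is 45 − 37 + 3 = 11.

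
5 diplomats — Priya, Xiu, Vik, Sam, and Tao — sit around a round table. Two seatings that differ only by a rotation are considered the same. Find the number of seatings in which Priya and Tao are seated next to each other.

Treat {Priya, Tao} as one unit (2 internal orders) and seat the resulting 4 units around the table: (3)! circular arrangements.
So 2 × (3)! = 2 × 6 = 12.

12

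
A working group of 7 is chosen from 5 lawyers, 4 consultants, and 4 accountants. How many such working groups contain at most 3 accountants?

Split by how many accountants are chosen (0 through 3).
Sum: C(4,0)·C(9,7) + C(4,1)·C(9,6) + C(4,2)·C(9,5) + C(4,3)·C(9,4) = 36 + 336 + 756 + 504 = 1632.

1632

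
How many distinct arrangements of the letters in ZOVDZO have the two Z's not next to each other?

There are 6!/(2!·2!) = 180 arrangements of ZOVDZO in total.
Arrangements with the Z's together: treat ZZ as one letter, giving (5)!/(2!) = 60.
Subtracting, 180 − 60 = 120 arrangements keep the Z's apart.

120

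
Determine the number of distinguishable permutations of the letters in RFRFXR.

The 6 letters of RFRFXR have repeats: F appearing twice and R appearing 3 times.
So there are 6! / (3!·2!) = 60 distinguishable arrangements.

60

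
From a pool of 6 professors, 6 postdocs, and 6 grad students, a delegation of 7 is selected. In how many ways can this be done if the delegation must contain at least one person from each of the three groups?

29448

With no constraint there are C(18,7) = 31824 possible selections.
Selections missing a whole group: no professors → C(12,7) = 792; no postdocs → C(12,7) = 792; no grad students → C(12,7) = 792.
Add back selections omitting two groups (i.e. drawn from a single group): C(6,7) + C(6,7) + C(6,7) = 0.
By inclusion–exclusion: 31824 − 2376 + 0 = 29448.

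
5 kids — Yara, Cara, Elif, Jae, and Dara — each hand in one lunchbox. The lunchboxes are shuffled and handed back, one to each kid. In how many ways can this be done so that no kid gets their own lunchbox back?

44

This is the derangement count D_5: permutations of 5 items with no fixed point.
By inclusion–exclusion this is Σ_{j=0}^{5} (−1)^j C(5,j)·(5−j)!.
Computing: 120 − 120 + 60 − 20 + 5 − 1 = 44.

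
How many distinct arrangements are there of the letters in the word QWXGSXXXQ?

7560

Letter multiplicities in QWXGSXXXQ: G×1, Q×2, S×1, W×1, X×4.
The number of distinct arrangements is 9!/(4!·2!) = 362880/48 = 7560.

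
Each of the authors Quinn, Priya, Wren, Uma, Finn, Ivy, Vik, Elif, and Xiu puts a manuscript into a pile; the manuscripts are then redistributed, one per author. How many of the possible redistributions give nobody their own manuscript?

This is the derangement count D_9: permutations of 9 items with no fixed point.
By inclusion–exclusion this is Σ_{j=0}^{9} (−1)^j C(9,j)·(9−j)!.
Computing: 362880 − 362880 + 181440 − 60480 + 15120 − 3024 + 504 − 72 + 9 − 1 = 133496.

133496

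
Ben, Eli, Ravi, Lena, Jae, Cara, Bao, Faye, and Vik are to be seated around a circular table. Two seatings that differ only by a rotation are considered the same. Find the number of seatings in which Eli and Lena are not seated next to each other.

Without the restriction there are (8)! = 40320 seatings.
Seatings with Eli beside Lena: treat them as a block with 2 internal orders, giving 2 × (7)! = 10080.
Subtracting, 40320 − 10080 = 30240.

30240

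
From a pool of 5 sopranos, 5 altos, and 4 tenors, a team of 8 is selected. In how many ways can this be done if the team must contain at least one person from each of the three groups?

2940

Unrestricted: C(14,8) = 3003 ways to pick any 8 of the 14.
Subtract selections that omit an entire group: no sopranos → C(9,8) = 9; no altos → C(9,8) = 9; no tenors → C(10,8) = 45.
Add back selections omitting two groups (i.e. drawn from a single group): C(5,8) + C(5,8) + C(4,8) = 0.
By inclusion–exclusion: 3003 − 63 + 0 = 2940.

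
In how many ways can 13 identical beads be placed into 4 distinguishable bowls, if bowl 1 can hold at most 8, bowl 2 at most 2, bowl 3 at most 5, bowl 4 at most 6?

Ignoring the caps, the number of non-negative solutions to x_1+…+x_4 = 13 is C(16,3) = 560.
Subtract solutions that violate a single cap (substitute x_i' = x_i − (cap_i+1)): x_1 ≥ 9 gives C(7,3) = 35; x_2 ≥ 3 gives C(13,3) = 286; x_3 ≥ 6 gives C(10,3) = 120; x_4 ≥ 7 gives C(9,3) = 84. Together 525.
Add back pairs where two caps are both exceeded: 4 + 0 + 0 + 35 + 20 + 1 = 60.
By inclusion–exclusion the count is 560 − 525 + 60 = 95.

95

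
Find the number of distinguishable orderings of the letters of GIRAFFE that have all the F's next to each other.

720

Treat the 2 copies of F as a single block. The multiset to arrange is then {FF, A, E, G, I, R}, 6 items in all.
All 6 items are distinct, so there are (6)! = 720 arrangements.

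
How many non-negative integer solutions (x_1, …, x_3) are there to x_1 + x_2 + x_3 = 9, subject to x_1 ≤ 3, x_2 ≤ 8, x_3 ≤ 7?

30

By stars and bars, unrestricted non-negative solutions to x_1+…+x_3 = 9 number C(9+2,2) = 55.
Subtract solutions that violate a single cap (substitute x_i' = x_i − (cap_i+1)): x_1 ≥ 4 gives C(7,2) = 21; x_2 ≥ 9 gives C(2,2) = 1; x_3 ≥ 8 gives C(3,2) = 3. Together 25.
No two caps can be exceeded simultaneously, so the pair terms are all 0.
By inclusion–exclusion the count is 55 − 25 + 0 = 30.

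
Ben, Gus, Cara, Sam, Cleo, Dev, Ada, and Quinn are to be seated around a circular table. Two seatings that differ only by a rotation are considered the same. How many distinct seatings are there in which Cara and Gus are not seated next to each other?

Without the restriction there are (7)! = 5040 seatings.
Those with Cara next to Gus: fuse the pair into one unit and seat 7 units around a circle — 2·(6)! = 1440.
Subtracting, 5040 − 1440 = 3600.

3600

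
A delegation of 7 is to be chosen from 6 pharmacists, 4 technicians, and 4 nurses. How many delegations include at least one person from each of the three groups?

Total 7-person selections from all 14: C(14,7) = 3432.
Selections missing a whole group: no pharmacists → C(8,7) = 8; no technicians → C(10,7) = 120; no nurses → C(10,7) = 120.
Add back selections omitting two groups (i.e. drawn from a single group): C(6,7) + C(4,7) + C(4,7) = 0.
By inclusion–exclusion: 3432 − 248 + 0 = 3184.

3184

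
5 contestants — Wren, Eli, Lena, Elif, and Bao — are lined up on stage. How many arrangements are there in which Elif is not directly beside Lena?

Of the 5! = 120 arrangements, those with Elif and Lena adjacent number 2 × 4! = 48 (treat the pair as a block with 2 internal orders).
So 120 − 48 = 72 arrangements keep them apart.

72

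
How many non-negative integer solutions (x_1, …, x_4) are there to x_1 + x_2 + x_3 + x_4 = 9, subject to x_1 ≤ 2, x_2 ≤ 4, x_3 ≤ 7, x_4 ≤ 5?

82

Without the upper bounds there are C(12,3) = 220 ways to split 9 among 4 variables.
Subtract solutions that violate a single cap (substitute x_i' = x_i − (cap_i+1)): x_1 ≥ 3 gives C(9,3) = 84; x_2 ≥ 5 gives C(7,3) = 35; x_3 ≥ 8 gives C(4,3) = 4; x_4 ≥ 6 gives C(6,3) = 20. Together 143.
Add back pairs where two caps are both exceeded: 4 + 0 + 1 + 0 + 0 + 0 = 5.
By inclusion–exclusion the count is 220 − 143 + 5 = 82.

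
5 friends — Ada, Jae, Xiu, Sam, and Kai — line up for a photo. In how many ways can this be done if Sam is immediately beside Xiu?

Place the 3 others and the Sam-Xiu pair as 4 objects in a line; the pair has 2 internal arrangements.
That gives 2 × 4! = 2 × 24 = 48.

48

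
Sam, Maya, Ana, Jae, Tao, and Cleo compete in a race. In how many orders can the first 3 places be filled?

There are 6 choices for 1st place, 5 for 2nd, and 4 for 3rd.
That gives 6 × 5 × 4 = 120.

120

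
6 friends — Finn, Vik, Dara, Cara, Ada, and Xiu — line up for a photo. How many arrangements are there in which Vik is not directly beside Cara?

Of the 6! = 720 arrangements, those with Vik and Cara adjacent number 2 × 5! = 240 (treat the pair as a block with 2 internal orders).
Complementary counting: 720 − 240 = 480.

480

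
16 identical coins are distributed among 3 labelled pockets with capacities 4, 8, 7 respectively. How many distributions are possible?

10

Ignoring the caps, the number of non-negative solutions to x_1+…+x_3 = 16 is C(18,2) = 153.
Subtract solutions that violate a single cap (substitute x_i' = x_i − (cap_i+1)): x_1 ≥ 5 gives C(13,2) = 78; x_2 ≥ 9 gives C(9,2) = 36; x_3 ≥ 8 gives C(10,2) = 45. Together 159.
Add back pairs where two caps are both exceeded: 6 + 10 + 0 = 16.
By inclusion–exclusion the count is 153 − 159 + 16 = 10.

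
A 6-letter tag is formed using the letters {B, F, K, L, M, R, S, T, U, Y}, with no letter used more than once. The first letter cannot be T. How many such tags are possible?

136080

The first letter has 10−1 = 9 choices (anything except T).
The remaining 5 letters are filled from the other 9 symbols without repetition: 9 × 8 × 7 × 6 × 5 = 15120.
Total: 9 × 15120 = 136080.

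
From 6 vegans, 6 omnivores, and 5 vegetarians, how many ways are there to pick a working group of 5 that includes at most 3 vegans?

6017

Split by how many vegans are chosen (0 through 3).
Sum: C(6,0)·C(11,5) + C(6,1)·C(11,4) + C(6,2)·C(11,3) + C(6,3)·C(11,2) = 462 + 1980 + 2475 + 1100 = 6017.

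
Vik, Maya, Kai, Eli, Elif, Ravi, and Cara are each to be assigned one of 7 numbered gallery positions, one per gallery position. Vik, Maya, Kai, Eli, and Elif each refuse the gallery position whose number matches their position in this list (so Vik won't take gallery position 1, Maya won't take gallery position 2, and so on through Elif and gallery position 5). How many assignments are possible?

2428

Let Aᵢ (for 1 ≤ i ≤ 5) be the placements that put person i in their forbidden gallery position. Any j of these fix j positions, leaving (7−j)! ways to fill the rest, and there are C(5,j) ways to pick which j.
By inclusion–exclusion, the number of valid placements is Σ_{j=0}^{5} (−1)^j C(5,j)·(7−j)!.
Computing: 5040 − 3600 + 1200 − 240 + 30 − 2 = 2428.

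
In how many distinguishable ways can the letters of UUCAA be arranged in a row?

Letter multiplicities in UUCAA: A×2, C×1, U×2.
Dividing 5! = 120 by 2!·2! = 4 for the repeated letters gives 30.

30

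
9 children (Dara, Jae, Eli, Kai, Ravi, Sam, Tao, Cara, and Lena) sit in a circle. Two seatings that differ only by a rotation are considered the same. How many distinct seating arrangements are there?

Seat Dara anywhere (absorbing the rotational symmetry), then permute the other 8: (8)! = 40320.

40320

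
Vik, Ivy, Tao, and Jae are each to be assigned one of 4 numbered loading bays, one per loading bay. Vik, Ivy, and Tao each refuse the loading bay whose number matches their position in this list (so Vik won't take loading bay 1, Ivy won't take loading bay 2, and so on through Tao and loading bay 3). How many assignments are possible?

11

Let Aᵢ (for i ∈ {1, 2, 3}) be the placements that put person i in their forbidden loading bay. Any j of these fix j positions, leaving (4−j)! ways to fill the rest, and there are C(3,j) ways to pick which j.
By inclusion–exclusion, the number of valid placements is Σ_{j=0}^{3} (−1)^j C(3,j)·(4−j)!.
Computing: 24 − 18 + 6 − 1 = 11.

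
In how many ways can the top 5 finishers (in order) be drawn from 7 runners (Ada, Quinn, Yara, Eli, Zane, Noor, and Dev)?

2520

This is an ordered selection of 5 from 7: P(7,5).
That gives 7 × 6 × 5 × 4 × 3 = 2520.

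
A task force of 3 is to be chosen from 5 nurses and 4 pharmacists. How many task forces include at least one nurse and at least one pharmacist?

70

Total 3-person selections from all 9: C(9,3) = 84.
Selections missing a whole group: no nurses → C(4,3) = 4; no pharmacists → C(5,3) = 10.
Both groups omitted at once is impossible, so 84 − 14 = 70.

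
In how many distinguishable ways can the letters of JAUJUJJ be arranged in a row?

Letter multiplicities in JAUJUJJ: A×1, J×4, U×2.
The number of distinct arrangements is 7!/(4!·2!) = 5040/48 = 105.

105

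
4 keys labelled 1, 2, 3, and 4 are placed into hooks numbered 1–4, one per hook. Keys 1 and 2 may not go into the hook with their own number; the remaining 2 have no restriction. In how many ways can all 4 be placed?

Let Aᵢ (for i ∈ {1, 2}) be the placements that put key i in its forbidden hook. Any j of these fix j positions, leaving (4−j)! ways to fill the rest, and there are C(2,j) ways to pick which j.
By inclusion–exclusion, the number of valid placements is Σ_{j=0}^{2} (−1)^j C(2,j)·(4−j)!.
Computing: 24 − 12 + 2 = 14.

14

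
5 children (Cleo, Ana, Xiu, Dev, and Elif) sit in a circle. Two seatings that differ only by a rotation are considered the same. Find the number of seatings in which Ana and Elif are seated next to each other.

Treat {Ana, Elif} as one unit (2 internal orders) and seat the resulting 4 units around the table: (3)! circular arrangements.
So 2 × (3)! = 2 × 6 = 12.

12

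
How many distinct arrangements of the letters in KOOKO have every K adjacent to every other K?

4

Treat the 2 copies of K as a single block. The multiset to arrange is then {KK, O, O, O}, 4 items in all.
That gives (4)!/(3!) = 4 arrangements.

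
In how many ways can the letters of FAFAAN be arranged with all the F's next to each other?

Treat the 2 copies of F as a single block. The multiset to arrange is then {FF, A, A, A, N}, 5 items in all.
That gives (5)!/(3!) = 20 arrangements.

20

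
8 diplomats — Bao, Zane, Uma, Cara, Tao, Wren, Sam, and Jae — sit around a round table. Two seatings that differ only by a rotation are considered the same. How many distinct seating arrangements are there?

5040

Seat Bao anywhere (absorbing the rotational symmetry), then permute the other 7: (7)! = 5040.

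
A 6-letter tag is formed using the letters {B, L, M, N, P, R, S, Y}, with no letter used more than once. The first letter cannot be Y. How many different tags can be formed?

The first letter has 8−1 = 7 choices (anything except Y).
The remaining 5 letters are filled from the other 7 symbols without repetition: 7 × 6 × 5 × 4 × 3 = 2520.
Total: 7 × 2520 = 17640.

17640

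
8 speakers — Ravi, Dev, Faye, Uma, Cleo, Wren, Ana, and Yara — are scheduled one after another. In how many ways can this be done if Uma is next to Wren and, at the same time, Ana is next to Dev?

2880

Treat {Uma,Wren} as one block (2 orders) and {Ana,Dev} as another (2 orders).
That leaves 6 units to arrange: 2 × 2 × 6! = 4 × 720 = 2880.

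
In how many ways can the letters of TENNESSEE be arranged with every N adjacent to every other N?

840

Treat the 2 copies of N as a single block. The multiset to arrange is then {NN, E, E, E, E, S, S, T}, 8 items in all.
That gives (8)!/(4!·2!) = 840 arrangements.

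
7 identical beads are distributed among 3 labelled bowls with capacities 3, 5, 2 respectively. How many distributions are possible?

9

Without the upper bounds there are C(9,2) = 36 ways to split 7 among 3 bowls.
Subtract solutions that violate a single cap (substitute x_i' = x_i − (cap_i+1)): x_1 ≥ 4 gives C(5,2) = 10; x_2 ≥ 6 gives C(3,2) = 3; x_3 ≥ 3 gives C(6,2) = 15. Together 28.
Add back pairs where two caps are both exceeded: 0 + 1 + 0 = 1.
By inclusion–exclusion the count is 36 − 28 + 1 = 9.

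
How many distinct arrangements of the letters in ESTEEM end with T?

20

Fix T in the last position and arrange the remaining 5 letters.
Those 5 letters have E appearing 3 times, giving (5)!/(3!) = 20.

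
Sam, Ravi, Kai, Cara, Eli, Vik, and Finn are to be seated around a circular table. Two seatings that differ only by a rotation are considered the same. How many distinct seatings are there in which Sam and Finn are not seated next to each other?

480

All circular seatings of 7 people number (6)! = 720.
Seatings with Sam beside Finn: treat them as a block with 2 internal orders, giving 2 × (5)! = 240.
Subtracting, 720 − 240 = 480.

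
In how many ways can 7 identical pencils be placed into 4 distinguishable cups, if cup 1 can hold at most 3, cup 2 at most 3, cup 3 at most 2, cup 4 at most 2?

18

Ignoring the caps, the number of non-negative solutions to x_1+…+x_4 = 7 is C(10,3) = 120.
Subtract solutions that violate a single cap (substitute x_i' = x_i − (cap_i+1)): x_1 ≥ 4 gives C(6,3) = 20; x_2 ≥ 4 gives C(6,3) = 20; x_3 ≥ 3 gives C(7,3) = 35; x_4 ≥ 3 gives C(7,3) = 35. Together 110.
Add back pairs where two caps are both exceeded: 0 + 1 + 1 + 1 + 1 + 4 = 8.
By inclusion–exclusion the count is 120 − 110 + 8 = 18.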